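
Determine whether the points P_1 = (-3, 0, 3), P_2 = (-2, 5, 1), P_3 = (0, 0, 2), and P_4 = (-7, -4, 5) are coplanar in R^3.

A normal to the plane through P_1, P_2, P_3 is n = P_1P_2 × P_1P_3 = (-5, -5, -15).
The plane has equation n·P = -30. For P_4: n·P_4 = -20.
-20 ≠ -30, so P_4 is off the plane.

No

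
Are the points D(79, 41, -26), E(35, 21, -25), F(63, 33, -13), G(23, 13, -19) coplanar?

No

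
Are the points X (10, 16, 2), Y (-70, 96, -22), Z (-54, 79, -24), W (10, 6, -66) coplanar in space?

Yes

The four points are coplanar iff the 3×3 determinant with rows XY, XZ, XW is zero.
Rows: (-80, 80, -24), (-64, 63, -26), (0, -10, -68).
Expanding along the first row: (-80)(-4544) − (80)(4352) + (-24)(640) = 0.
Zero determinant ⇒ coplanar.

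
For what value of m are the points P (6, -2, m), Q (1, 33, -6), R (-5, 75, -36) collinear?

Direction QR = (-6, 42, -30). From the x-coordinate of P, the parameter along the line is τ = (6 − 1)/(-6) = -5/6.
Then m = (-6) + (-5/6)·(-30) = 19.

19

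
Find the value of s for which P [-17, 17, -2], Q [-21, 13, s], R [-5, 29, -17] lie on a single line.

Collinearity requires PQ × PR = 0; each component is linear in s.
The x-component gives (-12)s + (36) = 0, so s = 3.
The remaining components then also vanish.

3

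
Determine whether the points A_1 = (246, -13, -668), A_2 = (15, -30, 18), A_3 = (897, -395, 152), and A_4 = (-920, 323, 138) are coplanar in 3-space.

No

With A_1 as base: A_1A_2 = (-231, -17, 686), A_1A_3 = (651, -382, 820), A_1A_4 = (-1166, 336, 806).
A_1A_3 × A_1A_4 = (-583412, -1480826, -226676).
A_1A_2 · (A_1A_3 × A_1A_4) = 4442478.
Since 4442478 ≠ 0, the four points are not coplanar.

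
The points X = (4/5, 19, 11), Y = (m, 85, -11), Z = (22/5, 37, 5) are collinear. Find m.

14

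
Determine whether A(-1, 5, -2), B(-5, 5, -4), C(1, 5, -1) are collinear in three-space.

AB = (-4, 0, -2), AC = (2, 0, 1).
Each component of AC is -1/2 times the corresponding component of AB, so AC = -1/2·AB and the points are collinear.

Yes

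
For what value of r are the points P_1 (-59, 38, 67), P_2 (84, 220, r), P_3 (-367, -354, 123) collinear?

41

Direction P_1P_3 = (-308, -392, 56). From the x-coordinate of P_2, the parameter along the line is τ = (84 − (-59))/(-308) = -13/28.
Then r = 67 + (-13/28)·(56) = 41.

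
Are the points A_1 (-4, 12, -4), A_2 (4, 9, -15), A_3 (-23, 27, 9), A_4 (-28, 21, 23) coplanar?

A normal to the plane through A_1, A_2, A_3 is n = A_1A_2 × A_1A_3 = (126, 105, 63).
The plane has equation n·P = 504. For A_4: n·A_4 = 126.
126 ≠ 504, so A_4 is off the plane.

No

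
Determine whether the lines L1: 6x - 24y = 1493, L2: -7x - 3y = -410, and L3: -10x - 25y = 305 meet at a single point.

Intersecting L1 and L2: solving the 2×2 system gives (x, y) = (4773/62, -7991/186).
Substitute into L3: (-10)(4773/62) + (-25)(-7991/186) = 56585/186.
But L3 requires 305 ≠ 56585/186, so the three lines have no common point.

No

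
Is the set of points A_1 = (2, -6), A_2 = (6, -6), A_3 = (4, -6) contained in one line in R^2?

A_1A_2 = (4, 0), A_1A_3 = (2, 0).
det[A_1A_2; A_1A_3] = (4)(0) − (0)(2) = 0.
The determinant is zero, so the points are collinear.

Yes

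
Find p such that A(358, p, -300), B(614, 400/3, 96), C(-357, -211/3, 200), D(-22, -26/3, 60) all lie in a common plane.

134/3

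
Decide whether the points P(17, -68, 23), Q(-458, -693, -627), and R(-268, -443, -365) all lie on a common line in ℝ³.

No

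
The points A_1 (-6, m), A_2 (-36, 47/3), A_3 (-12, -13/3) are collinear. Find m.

The three points are collinear iff det[A_1A_2; A_1A_3] = 0.
This determinant is linear in m: (24)m + (224) = 0, so m = -28/3.

-28/3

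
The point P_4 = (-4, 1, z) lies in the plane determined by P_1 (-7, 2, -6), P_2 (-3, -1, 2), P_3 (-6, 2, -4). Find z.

0

A normal to the plane is n = P_1P_2 × P_1P_3 = (-6, 0, 3).
P_4 lies in the plane iff n · P_1P_4 = 0.
This gives (3)z + (0) = 0, so z = 0.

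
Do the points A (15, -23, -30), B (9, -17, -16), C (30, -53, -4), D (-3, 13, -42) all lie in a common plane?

A normal to the plane through A, B, C is n = AB × AC = (576, 366, 90).
The plane has equation n·P = -2478. For D: n·D = -750.
-750 ≠ -2478, so D is off the plane.

No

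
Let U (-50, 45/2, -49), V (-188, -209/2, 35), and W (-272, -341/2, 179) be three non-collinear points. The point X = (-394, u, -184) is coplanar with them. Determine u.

A normal to the plane is n = UV × UW = (-12744, 12816, -1560).
X lies in the plane iff n · UX = 0.
This gives (12816)u + (4306176) = 0, so u = -336.

-336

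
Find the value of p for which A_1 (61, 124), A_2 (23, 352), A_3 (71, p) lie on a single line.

64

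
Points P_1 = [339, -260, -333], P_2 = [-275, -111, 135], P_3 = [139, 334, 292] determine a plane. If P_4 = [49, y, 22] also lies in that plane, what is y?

-35

A normal to the plane is n = P_1P_2 × P_1P_3 = (-184867, 290150, -334916).
P_4 lies in the plane iff n · P_1P_4 = 0.
This gives (290150)y + (10155250) = 0, so y = -35.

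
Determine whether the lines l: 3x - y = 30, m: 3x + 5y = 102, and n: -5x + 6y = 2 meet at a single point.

Yes

Intersecting l and m: solving the 2×2 system gives (x, y) = (14, 12).
Substitute into n: (-5)(14) + (6)(12) = 2.
This equals 2, so (14, 12) lies on all three lines and they are concurrent.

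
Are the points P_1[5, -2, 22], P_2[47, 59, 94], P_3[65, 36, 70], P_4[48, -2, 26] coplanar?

Yes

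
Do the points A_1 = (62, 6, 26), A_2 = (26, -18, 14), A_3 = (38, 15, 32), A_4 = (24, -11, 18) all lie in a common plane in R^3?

Yes

The four points are coplanar iff the 3×3 determinant with rows A_1A_2, A_1A_3, A_1A_4 is zero.
Rows: (-36, -24, -12), (-24, 9, 6), (-38, -17, -8).
Expanding along the first row: (-36)(30) − (-24)(420) + (-12)(750) = 0.
Zero determinant ⇒ coplanar.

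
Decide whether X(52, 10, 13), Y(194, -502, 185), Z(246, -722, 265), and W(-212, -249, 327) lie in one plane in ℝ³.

Yes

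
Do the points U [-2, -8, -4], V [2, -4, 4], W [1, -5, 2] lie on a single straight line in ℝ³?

UV = (4, 4, 8), UW = (3, 3, 6).
Each component of UW is 3/4 times the corresponding component of UV, so UW = 3/4·UV and the points are collinear.

Yes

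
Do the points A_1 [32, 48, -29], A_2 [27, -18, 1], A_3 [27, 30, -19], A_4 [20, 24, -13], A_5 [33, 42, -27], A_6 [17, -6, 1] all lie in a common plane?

Yes

The plane through A_1, A_2, A_3 has normal n = A_1A_2 × A_1A_3 = (-120, -100, -240) and equation n·P = -1680.
Checking the remaining points: n·A_4 = -1680, n·A_5 = -1680, n·A_6 = -1680.
All equal -1680, so all 6 points lie in one plane.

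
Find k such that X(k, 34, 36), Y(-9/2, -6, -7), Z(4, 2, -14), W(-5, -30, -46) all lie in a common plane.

The points are coplanar iff XY · (XZ × XW) = 0.
Expanding, this is linear in k: (480)k + (-2640) = 0.
So k = 11/2.

11/2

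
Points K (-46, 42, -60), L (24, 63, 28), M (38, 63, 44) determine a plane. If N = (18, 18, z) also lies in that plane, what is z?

4

A normal to the plane is n = KL × KM = (336, 112, -294).
N lies in the plane iff n · KN = 0.
This gives (-294)z + (1176) = 0, so z = 4.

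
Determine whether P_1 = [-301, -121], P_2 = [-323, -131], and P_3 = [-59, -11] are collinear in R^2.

P_1P_2 = (-22, -10), P_1P_3 = (242, 110).
det[P_1P_2; P_1P_3] = (-22)(110) − (-10)(242) = 0.
The determinant is zero, so the points are collinear.

Yes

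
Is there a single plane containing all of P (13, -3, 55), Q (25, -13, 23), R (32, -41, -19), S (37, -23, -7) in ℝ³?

The four points are coplanar iff the 3×3 determinant with rows PQ, PR, PS is zero.
Rows: (12, -10, -32), (19, -38, -74), (24, -20, -62).
Expanding along the first row: (12)(876) − (-10)(598) + (-32)(532) = -532.
Nonzero ⇒ not coplanar.

No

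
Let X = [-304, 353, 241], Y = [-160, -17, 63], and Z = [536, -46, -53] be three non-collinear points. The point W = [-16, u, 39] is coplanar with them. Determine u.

-23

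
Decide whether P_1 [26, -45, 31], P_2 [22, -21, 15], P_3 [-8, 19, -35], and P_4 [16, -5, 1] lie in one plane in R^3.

With P_1 as base: P_1P_2 = (-4, 24, -16), P_1P_3 = (-34, 64, -66), P_1P_4 = (-10, 40, -30).
P_1P_3 × P_1P_4 = (720, -360, -720).
P_1P_2 · (P_1P_3 × P_1P_4) = 0.
The scalar triple product vanishes, so the four points are coplanar.

Yes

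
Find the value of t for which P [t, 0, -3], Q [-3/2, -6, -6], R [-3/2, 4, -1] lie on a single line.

Collinearity requires PQ × PR = 0; each component is linear in t.
The y-component gives (5)t + (15/2) = 0, so t = -3/2.
The remaining components then also vanish.

-3/2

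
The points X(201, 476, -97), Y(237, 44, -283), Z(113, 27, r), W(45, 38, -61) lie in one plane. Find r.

-144

Normal to plane XYW: n = (-97020, 27720, -83160); plane equation n·P = 1760220.
Requiring n·Z = 1760220: (-83160)r + (-10214820) = 1760220.
So r = -144.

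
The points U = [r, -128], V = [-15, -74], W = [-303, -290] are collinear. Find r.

-87

Collinearity: (U − V) must be parallel to (W − V) = (-288, -216).
Cross-multiplying the components: (r − (-15))·(-216) = (-54)·(-288).
Solving gives r = -87.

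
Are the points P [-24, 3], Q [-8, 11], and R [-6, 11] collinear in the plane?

No

PQ = (16, 8), PR = (18, 8).
Twice the signed area of △PQR is (16)(8) − (8)(18) = -16.
The area is nonzero, so the three points are not collinear.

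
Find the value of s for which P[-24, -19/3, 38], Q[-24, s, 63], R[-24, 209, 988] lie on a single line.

Collinearity requires PQ × PR = 0; each component is linear in s.
The x-component gives (950)s + (1900/3) = 0, so s = -2/3.
The remaining components then also vanish.

-2/3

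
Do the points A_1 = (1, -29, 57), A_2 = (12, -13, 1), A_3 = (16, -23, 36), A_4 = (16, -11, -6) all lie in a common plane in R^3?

Yes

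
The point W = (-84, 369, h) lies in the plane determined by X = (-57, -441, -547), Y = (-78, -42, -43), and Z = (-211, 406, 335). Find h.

Coplanarity requires XY · (XZ × XW) = 0.
XY = (-21, 399, 504), XZ = (-154, 847, 882); the triple product is linear in h with coefficient 43659 and constant term -21960477.
Setting it to zero: h = 503.

503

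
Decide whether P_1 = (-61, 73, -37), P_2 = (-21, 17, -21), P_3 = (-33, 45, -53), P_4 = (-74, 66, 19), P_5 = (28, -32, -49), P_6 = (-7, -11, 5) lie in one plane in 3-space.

Yes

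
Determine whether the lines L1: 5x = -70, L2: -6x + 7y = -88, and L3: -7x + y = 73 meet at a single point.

Lines aᵢx + bᵢy = cᵢ with pairwise distinct directions are concurrent exactly when det[aᵢ bᵢ cᵢ] = 0.
Here the determinant is -15.
Nonzero, so no common point exists.

No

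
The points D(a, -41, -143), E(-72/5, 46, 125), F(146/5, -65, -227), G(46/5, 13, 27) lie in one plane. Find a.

162/5

The points are coplanar iff DE · (DF × DG) = 0.
Expanding, this is linear in a: (738)a + (-119556/5) = 0.
So a = 162/5.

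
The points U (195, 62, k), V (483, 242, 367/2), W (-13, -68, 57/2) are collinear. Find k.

Direction VW = (-496, -310, -155). From the x-coordinate of U, the parameter along the line is τ = (195 − 483)/(-496) = 18/31.
Then k = 367/2 + 18/31·(-155) = 187/2.

187/2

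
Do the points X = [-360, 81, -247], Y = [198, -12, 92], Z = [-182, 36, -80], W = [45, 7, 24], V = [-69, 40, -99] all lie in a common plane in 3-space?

The plane through X, Y, Z has normal n = XY × XZ = (-276, -32844, -8556) and equation n·P = -447672.
Checking the remaining points: n·W = -447672, n·V = -447672.
All equal -447672, so all 5 points lie in one plane.

Yes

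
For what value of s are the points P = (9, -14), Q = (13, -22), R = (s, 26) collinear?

-11

The three points are collinear iff det[PQ; PR] = 0.
This determinant is linear in s: (8)s + (88) = 0, so s = -11.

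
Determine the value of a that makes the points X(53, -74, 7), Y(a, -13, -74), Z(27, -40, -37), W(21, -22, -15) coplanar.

The points are coplanar iff XY · (XZ × XW) = 0.
Expanding, this is linear in a: (1540)a + (-9240) = 0.
So a = 6.

6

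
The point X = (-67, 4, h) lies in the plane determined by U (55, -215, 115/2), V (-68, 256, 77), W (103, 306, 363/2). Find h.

The plane through U, V, W has equation (96489/2)x + 16188y − 86691z = -5811705.
Substituting X: (-86691)h + (-6335259/2) = -5811705, so h = 61/2.

61/2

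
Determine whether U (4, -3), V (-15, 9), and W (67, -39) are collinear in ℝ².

No

UV = (-19, 12), UW = (63, -36).
If collinear, UW would be a scalar multiple of UV. But (-19)·(-36) ≠ (12)·(63) (difference -72), so they are not parallel; the points are not collinear.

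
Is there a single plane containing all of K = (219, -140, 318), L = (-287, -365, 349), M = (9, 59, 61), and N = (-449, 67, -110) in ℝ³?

No

The four points are coplanar iff the 3×3 determinant with rows KL, KM, KN is zero.
Rows: (-506, -225, 31), (-210, 199, -257), (-668, 207, -428).
Expanding along the first row: (-506)(-31973) − (-225)(-81796) + (31)(89462) = 547560.
Nonzero ⇒ not coplanar.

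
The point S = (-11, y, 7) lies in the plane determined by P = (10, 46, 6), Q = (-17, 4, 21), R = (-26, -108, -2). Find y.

A normal to the plane is n = PQ × PR = (2646, -756, 2646).
S lies in the plane iff n · PS = 0.
This gives (-756)y + (-18144) = 0, so y = -24.

-24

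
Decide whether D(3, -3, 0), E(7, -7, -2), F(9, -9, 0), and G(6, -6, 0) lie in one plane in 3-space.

Yes

A normal to the plane through D, E, F is n = DE × DF = (-12, -12, 0).
The plane has equation n·P = 0. For G: n·G = 0.
Equal, so G lies in the plane and all four are coplanar.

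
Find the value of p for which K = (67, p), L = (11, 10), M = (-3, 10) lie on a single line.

10

The three points are collinear iff det[KL; KM] = 0.
This determinant is linear in p: (-14)p + (140) = 0, so p = 10.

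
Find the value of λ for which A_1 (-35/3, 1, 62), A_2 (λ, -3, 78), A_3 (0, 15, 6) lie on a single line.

Direction A_1A_3 = (35/3, 14, -56). From the y-coordinate of A_2, the parameter along the line is τ = (-3 − 1)/14 = -2/7.
Then λ = (-35/3) + (-2/7)·(35/3) = -15.

-15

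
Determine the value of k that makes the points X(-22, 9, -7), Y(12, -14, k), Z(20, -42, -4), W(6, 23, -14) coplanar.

Normal to plane XZW: n = (315, 378, 2016); plane equation n·P = -17640.
Requiring n·Y = -17640: (2016)k + (-1512) = -17640.
So k = -8.

-8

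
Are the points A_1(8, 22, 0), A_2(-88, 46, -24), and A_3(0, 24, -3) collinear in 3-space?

No

A_1A_2 = (-96, 24, -24), A_1A_3 = (-8, 2, -3).
Comparing components 2 and 3: (24)(-3) − (-24)(2) = -24 ≠ 0, so A_1A_2 and A_1A_3 are not parallel and the points are not collinear.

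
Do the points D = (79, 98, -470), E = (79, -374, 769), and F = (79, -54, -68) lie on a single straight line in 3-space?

No

DE = (0, -472, 1239), DF = (0, -152, 402).
Comparing components 2 and 3: (-472)(402) − (1239)(-152) = -1416 ≠ 0, so DE and DF are not parallel and the points are not collinear.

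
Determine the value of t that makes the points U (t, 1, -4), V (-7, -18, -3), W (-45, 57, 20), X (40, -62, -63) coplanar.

The points are coplanar iff UV · (UW × UX) = 0.
Expanding, this is linear in t: (3488)t + (45344) = 0.
So t = -13.

-13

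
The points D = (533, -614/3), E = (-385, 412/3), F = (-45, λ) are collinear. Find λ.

The three points are collinear iff det[DE; DF] = 0.
This determinant is linear in λ: (-918)λ + (9792) = 0, so λ = 32/3.

32/3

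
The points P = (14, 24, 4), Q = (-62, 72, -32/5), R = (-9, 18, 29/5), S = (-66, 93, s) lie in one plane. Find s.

-57/5

Normal to plane PQR: n = (24, 376, 1560); plane equation n·X = 15600.
Requiring n·S = 15600: (1560)s + (33384) = 15600.
So s = -57/5.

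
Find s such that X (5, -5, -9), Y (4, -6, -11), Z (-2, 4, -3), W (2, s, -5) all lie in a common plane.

0

The points are coplanar iff XY · (XZ × XW) = 0.
Expanding, this is linear in s: (20)s + (0) = 0.
So s = 0.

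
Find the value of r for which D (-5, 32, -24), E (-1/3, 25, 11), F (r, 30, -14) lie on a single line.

-11/3

Direction DE = (14/3, -7, 35). From the y-coordinate of F, the parameter along the line is τ = (30 − 32)/(-7) = 2/7.
Then r = (-5) + 2/7·(14/3) = -11/3.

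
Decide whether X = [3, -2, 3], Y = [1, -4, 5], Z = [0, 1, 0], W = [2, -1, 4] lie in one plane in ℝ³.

No

The four points are coplanar iff the 3×3 determinant with rows XY, XZ, XW is zero.
Rows: (-2, -2, 2), (-3, 3, -3), (-1, 1, 1).
Expanding along the first row: (-2)(6) − (-2)(-6) + (2)(0) = -24.
Nonzero ⇒ not coplanar.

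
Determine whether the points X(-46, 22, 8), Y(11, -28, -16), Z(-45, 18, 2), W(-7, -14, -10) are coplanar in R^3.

No

A normal to the plane through X, Y, Z is n = XY × XZ = (204, 318, -178).
The plane has equation n·P = -3812. For W: n·W = -4100.
-4100 ≠ -3812, so W is off the plane.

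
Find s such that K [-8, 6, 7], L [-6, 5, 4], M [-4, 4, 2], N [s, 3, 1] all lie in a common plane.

Normal to plane KLM: n = (-1, -2, 0); plane equation n·P = -4.
Requiring n·N = -4: (-1)s + (-6) = -4.
So s = -2.

-2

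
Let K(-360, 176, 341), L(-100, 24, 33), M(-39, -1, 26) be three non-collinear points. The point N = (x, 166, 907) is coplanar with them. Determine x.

-98

Coplanarity requires KL · (KM × KN) = 0.
KL = (260, -152, -308), KM = (321, -177, -315); the triple product is linear in x with coefficient -6636 and constant term -650328.
Setting it to zero: x = -98.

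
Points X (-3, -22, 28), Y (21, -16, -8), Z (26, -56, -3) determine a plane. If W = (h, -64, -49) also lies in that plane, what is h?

Coplanarity requires XY · (XZ × XW) = 0.
XY = (24, 6, -36), XZ = (29, -34, -31); the triple product is linear in h with coefficient -1410 and constant term 84600.
Setting it to zero: h = 60.

60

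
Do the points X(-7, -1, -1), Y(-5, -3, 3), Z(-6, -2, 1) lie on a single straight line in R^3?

XY = (2, -2, 4), XZ = (1, -1, 2).
XY × XZ = (0, 0, 0).
The cross product vanishes, so the three points are collinear.

Yes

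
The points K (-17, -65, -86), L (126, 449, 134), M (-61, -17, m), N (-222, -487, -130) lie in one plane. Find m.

The points are coplanar iff KL · (KM × KN) = 0.
Expanding, this is linear in m: (-45024)m + (1080576) = 0.
So m = 24.

24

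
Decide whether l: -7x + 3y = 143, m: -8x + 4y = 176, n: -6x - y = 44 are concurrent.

Yes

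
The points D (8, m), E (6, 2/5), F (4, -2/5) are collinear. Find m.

Collinearity: (D − E) must be parallel to (F − E) = (-2, -4/5).
Cross-multiplying the components: (m − 2/5)·(-2) = (2)·(-4/5).
Solving gives m = 6/5.

6/5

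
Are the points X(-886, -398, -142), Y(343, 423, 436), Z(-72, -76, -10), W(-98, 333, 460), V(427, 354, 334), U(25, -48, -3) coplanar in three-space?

The plane through X, Y, Z has normal n = XY × XZ = (-77744, 308264, -272556) and equation n·P = -15104936.
Checking the remaining points: n·W = -15104936, n·V = -15104936, n·U = -15922604.
Since n·U = -15922604 ≠ -15104936, U is off the plane and the points are not all coplanar.

No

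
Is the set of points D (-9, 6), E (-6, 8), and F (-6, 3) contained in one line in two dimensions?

DE = (3, 2), DF = (3, -3).
If collinear, DF would be a scalar multiple of DE. But (3)·(-3) ≠ (2)·(3) (difference -15), so they are not parallel; the points are not collinear.

No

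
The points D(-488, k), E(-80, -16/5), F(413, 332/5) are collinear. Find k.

Collinearity: (D − E) must be parallel to (F − E) = (493, 348/5).
Cross-multiplying the components: (k − (-16/5))·(493) = (-408)·(348/5).
Solving gives k = -304/5.

-304/5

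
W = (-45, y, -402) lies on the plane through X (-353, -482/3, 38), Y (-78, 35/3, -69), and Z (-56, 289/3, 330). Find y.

-70/3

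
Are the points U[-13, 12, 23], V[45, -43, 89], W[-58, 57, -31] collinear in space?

No

UV = (58, -55, 66), UW = (-45, 45, -54).
UV × UW = (0, 162, 135).
The cross product is nonzero, so the points do not lie on one line.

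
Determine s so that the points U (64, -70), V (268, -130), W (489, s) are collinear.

The three points are collinear iff det[UV; UW] = 0.
This determinant is linear in s: (204)s + (39780) = 0, so s = -195.

-195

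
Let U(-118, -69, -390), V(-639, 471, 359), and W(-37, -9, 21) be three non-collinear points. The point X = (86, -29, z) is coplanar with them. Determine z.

238

The plane through U, V, W has equation 177000x + 274800y − 75000z = -10597200.
Substituting X: (-75000)z + (7252800) = -10597200, so z = 238.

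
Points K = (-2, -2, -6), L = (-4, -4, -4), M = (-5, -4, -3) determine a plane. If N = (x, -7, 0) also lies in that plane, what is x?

-8

Coplanarity requires KL · (KM × KN) = 0.
KL = (-2, -2, 2), KM = (-3, -2, 3); the triple product is linear in x with coefficient -2 and constant term -16.
Setting it to zero: x = -8.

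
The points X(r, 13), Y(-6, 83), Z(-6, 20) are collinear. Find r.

-6

Collinearity: (X − Y) must be parallel to (Z − Y) = (0, -63).
Cross-multiplying the components: (r − (-6))·(-63) = (-70)·(0).
Solving gives r = -6.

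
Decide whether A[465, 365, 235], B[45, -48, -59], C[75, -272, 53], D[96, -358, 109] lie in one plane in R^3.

No

With A as base: AB = (-420, -413, -294), AC = (-390, -637, -182), AD = (-369, -723, -126).
AC × AD = (-51324, 18018, 46917).
AB · (AC × AD) = 321048.
Since 321048 ≠ 0, the four points are not coplanar.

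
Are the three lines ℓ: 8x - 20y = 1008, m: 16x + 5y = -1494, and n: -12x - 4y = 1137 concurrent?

No

Intersecting ℓ and m: solving the 2×2 system gives (x, y) = (-69, -78).
Substitute into n: (-12)(-69) + (-4)(-78) = 1140.
But n requires 1137 ≠ 1140, so the three lines have no common point.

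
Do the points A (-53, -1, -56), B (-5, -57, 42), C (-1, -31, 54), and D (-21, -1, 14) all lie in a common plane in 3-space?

Yes

A normal to the plane through A, B, C is n = AB × AC = (-3220, -184, 1472).
The plane has equation n·P = 88412. For D: n·D = 88412.
Equal, so D lies in the plane and all four are coplanar.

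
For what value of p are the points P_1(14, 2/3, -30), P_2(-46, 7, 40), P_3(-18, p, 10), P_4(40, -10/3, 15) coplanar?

Coplanarity ⇔ det[P_1P_2; P_1P_3; P_1P_4] = 0.
Expanding, this is linear in p: (-4520)p + (18080) = 0.
So p = 4.

4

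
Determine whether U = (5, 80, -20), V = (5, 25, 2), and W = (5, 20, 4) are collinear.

Yes

UV = (0, -55, 22), UW = (0, -60, 24).
Each component of UW is 12/11 times the corresponding component of UV, so UW = 12/11·UV and the points are collinear.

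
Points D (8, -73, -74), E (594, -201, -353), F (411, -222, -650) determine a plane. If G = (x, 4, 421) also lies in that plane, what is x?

19

A normal to the plane is n = DE × DF = (32157, 225099, -35730).
G lies in the plane iff n · DG = 0.
This gives (32157)x + (-610983) = 0, so x = 19.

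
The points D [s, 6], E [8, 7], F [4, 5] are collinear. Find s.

6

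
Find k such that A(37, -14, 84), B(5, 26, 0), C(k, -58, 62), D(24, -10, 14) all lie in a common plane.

Normal to plane ABD: n = (-2464, -1148, 392); plane equation n·P = -42168.
Requiring n·C = -42168: (-2464)k + (90888) = -42168.
So k = 54.

54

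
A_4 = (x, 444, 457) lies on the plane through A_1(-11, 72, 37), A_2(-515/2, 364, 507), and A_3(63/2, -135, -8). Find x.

The plane through A_1, A_2, A_3 has equation 84150x + (17765/2)y + (77231/2)z = 2285327/2.
Substituting A_4: (84150)x + (43182227/2) = 2285327/2, so x = -243.

-243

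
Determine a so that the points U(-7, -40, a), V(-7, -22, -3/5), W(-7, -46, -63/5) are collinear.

-48/5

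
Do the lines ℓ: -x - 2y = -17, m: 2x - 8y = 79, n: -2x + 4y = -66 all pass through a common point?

Intersecting ℓ and m: solving the 2×2 system gives (x, y) = (49/2, -15/4).
Substitute into n: (-2)(49/2) + (4)(-15/4) = -64.
But n requires -66 ≠ -64, so the three lines have no common point.

No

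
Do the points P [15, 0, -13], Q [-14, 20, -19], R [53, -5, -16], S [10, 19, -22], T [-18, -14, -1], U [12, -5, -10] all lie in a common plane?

Yes

The plane through P, Q, R has normal n = PQ × PR = (-90, -315, -615) and equation n·X = 6645.
Checking the remaining points: n·S = 6645, n·T = 6645, n·U = 6645.
All equal 6645, so all 6 points lie in one plane.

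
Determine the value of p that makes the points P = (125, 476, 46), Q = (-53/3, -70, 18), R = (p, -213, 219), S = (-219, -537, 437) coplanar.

Normal to plane PQS: n = (-241850, 196244/3, -129908/3); plane equation n·X = -3257374/3.
Requiring n·R = -3257374/3: (-241850)p + (-23416608) = -3257374/3.
So p = -277/3.

-277/3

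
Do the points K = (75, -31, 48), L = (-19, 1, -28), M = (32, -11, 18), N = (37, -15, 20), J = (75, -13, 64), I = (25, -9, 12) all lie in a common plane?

The plane through K, L, M has normal n = KL × KM = (560, 448, -504) and equation n·P = 3920.
Checking the remaining points: n·N = 3920, n·J = 3920, n·I = 3920.
All equal 3920, so all 6 points lie in one plane.

Yes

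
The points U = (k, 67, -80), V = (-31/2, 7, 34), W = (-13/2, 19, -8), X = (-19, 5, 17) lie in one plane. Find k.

75/2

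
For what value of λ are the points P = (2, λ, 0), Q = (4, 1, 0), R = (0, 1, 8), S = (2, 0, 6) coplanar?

The points are coplanar iff PQ · (PR × PS) = 0.
Expanding, this is linear in λ: (-8)λ + (24) = 0.
So λ = 3.

3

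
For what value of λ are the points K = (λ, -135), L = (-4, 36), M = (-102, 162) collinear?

129

Collinearity: (K − L) must be parallel to (M − L) = (-98, 126).
Cross-multiplying the components: (λ − (-4))·(126) = (-171)·(-98).
Solving gives λ = 129.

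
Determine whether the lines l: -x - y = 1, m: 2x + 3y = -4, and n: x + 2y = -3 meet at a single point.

The three lines meet at one point iff the augmented coefficient matrix [aᵢ bᵢ cᵢ] has rank < 3, i.e. its determinant vanishes.
Here the determinant is 0.
It vanishes, so the lines are concurrent at (1, -2).

Yes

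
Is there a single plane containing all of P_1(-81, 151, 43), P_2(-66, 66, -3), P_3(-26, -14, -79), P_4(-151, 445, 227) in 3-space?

No

The four points are coplanar iff the 3×3 determinant with rows P_1P_2, P_1P_3, P_1P_4 is zero.
Rows: (15, -85, -46), (55, -165, -122), (-70, 294, 184).
Expanding along the first row: (15)(5508) − (-85)(1580) + (-46)(4620) = 4400.
Nonzero ⇒ not coplanar.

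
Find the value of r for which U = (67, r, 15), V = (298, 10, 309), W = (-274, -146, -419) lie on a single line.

Collinearity requires UV × UW = 0; each component is linear in r.
The x-component gives (728)r + (38584) = 0, so r = -53.
The remaining components then also vanish.

-53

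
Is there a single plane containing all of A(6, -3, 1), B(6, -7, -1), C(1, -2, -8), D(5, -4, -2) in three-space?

With A as base: AB = (0, -4, -2), AC = (-5, 1, -9), AD = (-1, -1, -3).
AC × AD = (-12, -6, 6).
AB · (AC × AD) = 12.
Since 12 ≠ 0, the four points are not coplanar.

No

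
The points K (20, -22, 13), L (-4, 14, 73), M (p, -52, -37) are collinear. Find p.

40

Direction KL = (-24, 36, 60). From the y-coordinate of M, the parameter along the line is τ = (-52 − (-22))/36 = -5/6.
Then p = 20 + (-5/6)·(-24) = 40.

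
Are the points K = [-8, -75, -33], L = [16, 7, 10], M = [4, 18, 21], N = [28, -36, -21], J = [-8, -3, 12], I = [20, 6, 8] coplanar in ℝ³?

Yes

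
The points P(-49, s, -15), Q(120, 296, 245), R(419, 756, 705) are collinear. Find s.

36

Collinearity requires PQ × PR = 0; each component is linear in s.
The x-component gives (-460)s + (16560) = 0, so s = 36.
The remaining components then also vanish.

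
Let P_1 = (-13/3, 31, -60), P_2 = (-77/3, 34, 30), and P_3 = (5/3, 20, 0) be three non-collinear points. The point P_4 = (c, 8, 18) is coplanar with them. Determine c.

A normal to the plane is n = P_1P_2 × P_1P_3 = (1170, 1820, 650/3).
P_4 lies in the plane iff n · P_1P_4 = 0.
This gives (1170)c + (-19890) = 0, so c = 17.

17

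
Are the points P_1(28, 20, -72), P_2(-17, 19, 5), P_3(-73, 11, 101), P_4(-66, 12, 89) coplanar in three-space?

Yes

The four points are coplanar iff the 3×3 determinant with rows P_1P_2, P_1P_3, P_1P_4 is zero.
Rows: (-45, -1, 77), (-101, -9, 173), (-94, -8, 161).
Expanding along the first row: (-45)(-65) − (-1)(1) + (77)(-38) = 0.
Zero determinant ⇒ coplanar.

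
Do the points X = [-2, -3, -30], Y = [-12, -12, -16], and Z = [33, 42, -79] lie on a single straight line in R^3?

No

XY = (-10, -9, 14), XZ = (35, 45, -49).
Comparing components 2 and 3: (-9)(-49) − (14)(45) = -189 ≠ 0, so XY and XZ are not parallel and the points are not collinear.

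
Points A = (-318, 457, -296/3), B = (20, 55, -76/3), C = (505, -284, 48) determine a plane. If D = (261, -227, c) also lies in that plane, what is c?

79/3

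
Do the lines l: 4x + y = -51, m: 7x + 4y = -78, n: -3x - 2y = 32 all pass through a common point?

Yes

The three lines meet at one point iff the augmented coefficient matrix [aᵢ bᵢ cᵢ] has rank < 3, i.e. its determinant vanishes.
Here the determinant is 0.
It vanishes, so the lines are concurrent at (-14, 5).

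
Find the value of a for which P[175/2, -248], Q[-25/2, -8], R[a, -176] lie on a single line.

115/2

Collinearity: (R − P) must be parallel to (Q − P) = (-100, 240).
Cross-multiplying the components: (a − 175/2)·(240) = (72)·(-100).
Solving gives a = 115/2.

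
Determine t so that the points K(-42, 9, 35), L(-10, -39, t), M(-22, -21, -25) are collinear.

-61

Collinearity requires KL × KM = 0; each component is linear in t.
The x-component gives (30)t + (1830) = 0, so t = -61.
The remaining components then also vanish.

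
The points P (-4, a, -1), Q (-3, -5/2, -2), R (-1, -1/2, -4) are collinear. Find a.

-7/2

Collinearity requires PQ × PR = 0; each component is linear in a.
The x-component gives (2)a + (7) = 0, so a = -7/2.
The remaining components then also vanish.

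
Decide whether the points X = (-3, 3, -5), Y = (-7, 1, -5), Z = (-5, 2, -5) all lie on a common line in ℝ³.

XY = (-4, -2, 0), XZ = (-2, -1, 0).
Each component of XZ is 1/2 times the corresponding component of XY, so XZ = 1/2·XY and the points are collinear.

Yes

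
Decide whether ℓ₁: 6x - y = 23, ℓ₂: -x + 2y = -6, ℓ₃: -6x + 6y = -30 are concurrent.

No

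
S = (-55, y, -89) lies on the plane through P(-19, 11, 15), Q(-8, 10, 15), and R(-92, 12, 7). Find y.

The plane through P, Q, R has equation 8x + 88y − 62z = -114.
Substituting S: (88)y + (5078) = -114, so y = -59.

-59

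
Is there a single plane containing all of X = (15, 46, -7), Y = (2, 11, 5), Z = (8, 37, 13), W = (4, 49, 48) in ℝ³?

Yes

The four points are coplanar iff the 3×3 determinant with rows XY, XZ, XW is zero.
Rows: (-13, -35, 12), (-7, -9, 20), (-11, 3, 55).
Expanding along the first row: (-13)(-555) − (-35)(-165) + (12)(-120) = 0.
Zero determinant ⇒ coplanar.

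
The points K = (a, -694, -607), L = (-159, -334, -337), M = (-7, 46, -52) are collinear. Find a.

Direction LM = (152, 380, 285). From the y-coordinate of K, the parameter along the line is τ = (-694 − (-334))/380 = -18/19.
Then a = (-159) + (-18/19)·(152) = -303.

-303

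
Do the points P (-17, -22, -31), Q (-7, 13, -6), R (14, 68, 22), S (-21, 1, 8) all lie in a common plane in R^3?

Yes

A normal to the plane through P, Q, R is n = PQ × PR = (-395, 245, -185).
The plane has equation n·X = 7060. For S: n·S = 7060.
Equal, so S lies in the plane and all four are coplanar.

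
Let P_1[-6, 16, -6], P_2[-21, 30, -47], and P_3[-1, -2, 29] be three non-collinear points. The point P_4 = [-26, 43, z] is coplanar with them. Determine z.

A normal to the plane is n = P_1P_2 × P_1P_3 = (-248, 320, 200).
P_4 lies in the plane iff n · P_1P_4 = 0.
This gives (200)z + (14800) = 0, so z = -74.

-74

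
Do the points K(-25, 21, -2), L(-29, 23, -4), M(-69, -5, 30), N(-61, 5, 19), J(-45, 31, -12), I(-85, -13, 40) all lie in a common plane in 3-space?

No

The plane through K, L, M has normal n = KL × KM = (12, 216, 192) and equation n·P = 3852.
Checking the remaining points: n·N = 3996, n·J = 3852, n·I = 3852.
Since n·N = 3996 ≠ 3852, N is off the plane and the points are not all coplanar.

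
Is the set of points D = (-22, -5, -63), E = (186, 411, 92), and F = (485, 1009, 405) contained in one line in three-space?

DE = (208, 416, 155), DF = (507, 1014, 468).
DE × DF = (37518, -18759, 0).
The cross product is nonzero, so the points do not lie on one line.

No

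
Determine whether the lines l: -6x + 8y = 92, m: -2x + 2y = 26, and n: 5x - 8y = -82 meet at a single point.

No

Intersecting l and m: solving the 2×2 system gives (x, y) = (-6, 7).
Substitute into n: (5)(-6) + (-8)(7) = -86.
But n requires -82 ≠ -86, so the three lines have no common point.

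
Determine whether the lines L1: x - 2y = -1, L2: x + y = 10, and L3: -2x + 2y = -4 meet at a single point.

No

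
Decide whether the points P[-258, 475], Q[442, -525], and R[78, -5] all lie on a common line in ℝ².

PQ = (700, -1000), PR = (336, -480).
det[PQ; PR] = (700)(-480) − (-1000)(336) = 0.
The determinant is zero, so the points are collinear.

Yes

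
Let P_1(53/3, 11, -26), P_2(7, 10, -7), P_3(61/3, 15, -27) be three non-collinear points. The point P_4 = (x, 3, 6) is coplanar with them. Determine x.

Coplanarity requires P_1P_2 · (P_1P_3 × P_1P_4) = 0.
P_1P_2 = (-32/3, -1, 19), P_1P_3 = (8/3, 4, -1); the triple product is linear in x with coefficient -75 and constant term -275.
Setting it to zero: x = -11/3.

-11/3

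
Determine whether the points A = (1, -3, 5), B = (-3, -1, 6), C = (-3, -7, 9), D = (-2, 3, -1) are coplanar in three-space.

No

A normal to the plane through A, B, C is n = AB × AC = (12, 12, 24).
The plane has equation n·P = 96. For D: n·D = -12.
-12 ≠ 96, so D is off the plane.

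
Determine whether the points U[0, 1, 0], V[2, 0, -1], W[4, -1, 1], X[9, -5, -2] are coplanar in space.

A normal to the plane through U, V, W is n = UV × UW = (-3, -6, 0).
The plane has equation n·P = -6. For X: n·X = 3.
3 ≠ -6, so X is off the plane.

No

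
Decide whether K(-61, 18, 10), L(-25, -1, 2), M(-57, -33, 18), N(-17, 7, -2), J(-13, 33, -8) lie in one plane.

Yes

The plane through K, L, M has normal n = KL × KM = (-560, -320, -1760) and equation n·P = 10800.
Checking the remaining points: n·N = 10800, n·J = 10800.
All equal 10800, so all 5 points lie in one plane.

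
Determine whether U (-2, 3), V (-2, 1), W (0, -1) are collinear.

No

UV = (0, -2), UW = (2, -4).
Twice the signed area of △UVW is (0)(-4) − (-2)(2) = 4.
The area is nonzero, so the three points are not collinear.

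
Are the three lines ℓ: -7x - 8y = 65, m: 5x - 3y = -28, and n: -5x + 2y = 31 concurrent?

No

The three lines meet at one point iff the augmented coefficient matrix [aᵢ bᵢ cᵢ] has rank < 3, i.e. its determinant vanishes.
Here the determinant is 54.
Nonzero, so no common point exists.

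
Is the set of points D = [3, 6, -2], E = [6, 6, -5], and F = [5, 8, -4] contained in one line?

No

DE = (3, 0, -3), DF = (2, 2, -2).
DE × DF = (6, 0, 6).
The cross product is nonzero, so the points do not lie on one line.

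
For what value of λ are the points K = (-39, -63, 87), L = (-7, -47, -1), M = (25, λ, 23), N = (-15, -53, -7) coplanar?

The points are coplanar iff KL · (KM × KN) = 0.
Expanding, this is linear in λ: (-896)λ + (-20608) = 0.
So λ = -23.

-23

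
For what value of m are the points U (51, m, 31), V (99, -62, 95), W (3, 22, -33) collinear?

-20

Direction VW = (-96, 84, -128). From the x-coordinate of U, the parameter along the line is τ = (51 − 99)/(-96) = 1/2.
Then m = (-62) + 1/2·(84) = -20.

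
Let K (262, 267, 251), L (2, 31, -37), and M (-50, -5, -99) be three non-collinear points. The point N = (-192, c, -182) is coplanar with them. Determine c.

-323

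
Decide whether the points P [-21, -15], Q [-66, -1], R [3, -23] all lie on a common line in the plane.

No

PQ = (-45, 14), PR = (24, -8).
Twice the signed area of △PQR is (-45)(-8) − (14)(24) = 24.
The area is nonzero, so the three points are not collinear.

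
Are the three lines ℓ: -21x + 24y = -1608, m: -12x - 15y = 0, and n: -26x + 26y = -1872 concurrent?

Yes

The three lines meet at one point iff the augmented coefficient matrix [aᵢ bᵢ cᵢ] has rank < 3, i.e. its determinant vanishes.
Here the determinant is 0.
It vanishes, so the lines are concurrent at (40, -32).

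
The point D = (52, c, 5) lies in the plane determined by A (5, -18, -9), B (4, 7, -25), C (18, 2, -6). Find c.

49

A normal to the plane is n = AB × AC = (395, -205, -345).
D lies in the plane iff n · AD = 0.
This gives (-205)c + (10045) = 0, so c = 49.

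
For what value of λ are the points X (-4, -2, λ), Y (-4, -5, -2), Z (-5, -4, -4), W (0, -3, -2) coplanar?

-6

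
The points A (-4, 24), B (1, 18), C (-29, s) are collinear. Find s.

54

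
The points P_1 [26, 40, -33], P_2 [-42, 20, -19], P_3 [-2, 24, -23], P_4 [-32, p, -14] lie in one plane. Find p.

Coplanarity ⇔ det[P_1P_2; P_1P_3; P_1P_4] = 0.
Expanding, this is linear in p: (288)p + (-2880) = 0.
So p = 10.

10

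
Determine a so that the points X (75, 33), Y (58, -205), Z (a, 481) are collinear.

Collinearity: (Z − X) must be parallel to (Y − X) = (-17, -238).
Cross-multiplying the components: (a − 75)·(-238) = (448)·(-17).
Solving gives a = 107.

107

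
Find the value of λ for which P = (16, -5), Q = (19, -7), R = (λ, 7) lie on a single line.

-2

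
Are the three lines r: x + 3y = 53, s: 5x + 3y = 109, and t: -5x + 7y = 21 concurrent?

Intersecting r and s: solving the 2×2 system gives (x, y) = (14, 13).
Substitute into t: (-5)(14) + (7)(13) = 21.
This equals 21, so (14, 13) lies on all three lines and they are concurrent.

Yes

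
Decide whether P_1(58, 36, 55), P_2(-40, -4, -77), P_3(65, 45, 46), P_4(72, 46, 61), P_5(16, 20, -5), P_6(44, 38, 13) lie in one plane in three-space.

The plane through P_1, P_2, P_3 has normal n = P_1P_2 × P_1P_3 = (1548, -1806, -602) and equation n·P = -8342.
Checking the remaining points: n·P_4 = -8342, n·P_5 = -8342, n·P_6 = -8342.
All equal -8342, so all 6 points lie in one plane.

Yes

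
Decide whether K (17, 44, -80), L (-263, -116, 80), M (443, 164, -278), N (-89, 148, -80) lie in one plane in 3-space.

Yes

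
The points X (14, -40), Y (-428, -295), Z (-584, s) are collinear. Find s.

-385

Collinearity: (Z − X) must be parallel to (Y − X) = (-442, -255).
Cross-multiplying the components: (s − (-40))·(-442) = (-598)·(-255).
Solving gives s = -385.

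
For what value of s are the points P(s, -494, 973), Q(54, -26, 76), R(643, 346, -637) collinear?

Direction QR = (589, 372, -713). From the y-coordinate of P, the parameter along the line is τ = (-494 − (-26))/372 = -39/31.
Then s = 54 + (-39/31)·(589) = -687.

-687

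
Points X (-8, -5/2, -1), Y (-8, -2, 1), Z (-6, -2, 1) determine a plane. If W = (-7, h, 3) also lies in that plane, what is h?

Coplanarity requires XY · (XZ × XW) = 0.
XY = (0, 1/2, 2), XZ = (2, 1/2, 2); the triple product is linear in h with coefficient 4 and constant term 6.
Setting it to zero: h = -3/2.

-3/2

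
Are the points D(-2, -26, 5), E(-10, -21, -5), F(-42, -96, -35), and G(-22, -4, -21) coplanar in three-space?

The four points are coplanar iff the 3×3 determinant with rows DE, DF, DG is zero.
Rows: (-8, 5, -10), (-40, -70, -40), (-20, 22, -26).
Expanding along the first row: (-8)(2700) − (5)(240) + (-10)(-2280) = 0.
Zero determinant ⇒ coplanar.

Yes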